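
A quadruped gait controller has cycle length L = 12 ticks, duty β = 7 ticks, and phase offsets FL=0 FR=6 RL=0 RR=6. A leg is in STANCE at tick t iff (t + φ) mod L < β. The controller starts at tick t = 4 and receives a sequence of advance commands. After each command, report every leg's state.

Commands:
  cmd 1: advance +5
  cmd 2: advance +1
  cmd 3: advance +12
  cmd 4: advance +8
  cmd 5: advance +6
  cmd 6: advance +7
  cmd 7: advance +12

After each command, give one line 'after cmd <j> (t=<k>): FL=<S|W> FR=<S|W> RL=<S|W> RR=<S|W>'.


start t=4: FL=S FR=W RL=S RR=W
cmd 1: advance +5 → t=9, phase=(9,3,9,3) → FL=W FR=S RL=W RR=S
cmd 2: advance +1 → t=10, phase=(10,4,10,4) → FL=W FR=S RL=W RR=S
cmd 3: advance +12 → t=22, phase=(10,4,10,4) → FL=W FR=S RL=W RR=S
cmd 4: advance +8 → t=30, phase=(6,0,6,0) → FL=S FR=S RL=S RR=S
cmd 5: advance +6 → t=36, phase=(0,6,0,6) → FL=S FR=S RL=S RR=S
cmd 6: advance +7 → t=43, phase=(7,1,7,1) → FL=W FR=S RL=W RR=S
cmd 7: advance +12 → t=55, phase=(7,1,7,1) → FL=W FR=S RL=W RR=S

after cmd 1 (t=9): FL=W FR=S RL=W RR=S
after cmd 2 (t=10): FL=W FR=S RL=W RR=S
after cmd 3 (t=22): FL=W FR=S RL=W RR=S
after cmd 4 (t=30): FL=S FR=S RL=S RR=S
after cmd 5 (t=36): FL=S FR=S RL=S RR=S
after cmd 6 (t=43): FL=W FR=S RL=W RR=S
after cmd 7 (t=55): FL=W FR=S RL=W RR=S


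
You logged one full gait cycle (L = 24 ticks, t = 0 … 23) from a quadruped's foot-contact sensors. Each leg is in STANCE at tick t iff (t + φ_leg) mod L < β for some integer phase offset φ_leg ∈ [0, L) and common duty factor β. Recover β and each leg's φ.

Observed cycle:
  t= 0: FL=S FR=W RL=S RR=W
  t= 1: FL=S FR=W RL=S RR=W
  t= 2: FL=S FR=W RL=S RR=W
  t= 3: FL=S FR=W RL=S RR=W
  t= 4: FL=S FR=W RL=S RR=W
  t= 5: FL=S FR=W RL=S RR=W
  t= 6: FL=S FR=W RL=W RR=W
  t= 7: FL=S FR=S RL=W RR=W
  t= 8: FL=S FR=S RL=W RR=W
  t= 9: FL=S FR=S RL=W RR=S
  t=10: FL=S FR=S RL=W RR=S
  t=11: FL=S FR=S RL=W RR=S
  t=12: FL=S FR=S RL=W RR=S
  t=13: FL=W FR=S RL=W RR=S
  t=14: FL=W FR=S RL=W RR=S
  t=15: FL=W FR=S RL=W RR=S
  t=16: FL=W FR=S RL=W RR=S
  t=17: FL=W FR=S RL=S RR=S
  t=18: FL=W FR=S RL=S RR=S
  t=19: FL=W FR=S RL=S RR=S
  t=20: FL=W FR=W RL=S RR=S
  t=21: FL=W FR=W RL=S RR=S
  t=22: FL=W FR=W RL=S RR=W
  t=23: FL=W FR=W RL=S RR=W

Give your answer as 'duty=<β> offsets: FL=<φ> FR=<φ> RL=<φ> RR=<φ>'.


duty β = stance ticks per leg = 13
FL: stance ticks = 13; W→S at t=0 → φ=0
FR: stance ticks = 13; W→S at t=7 → φ=17
RL: stance ticks = 13; W→S at t=17 → φ=7
RR: stance ticks = 13; W→S at t=9 → φ=15

duty=13 offsets: FL=0 FR=17 RL=7 RR=15


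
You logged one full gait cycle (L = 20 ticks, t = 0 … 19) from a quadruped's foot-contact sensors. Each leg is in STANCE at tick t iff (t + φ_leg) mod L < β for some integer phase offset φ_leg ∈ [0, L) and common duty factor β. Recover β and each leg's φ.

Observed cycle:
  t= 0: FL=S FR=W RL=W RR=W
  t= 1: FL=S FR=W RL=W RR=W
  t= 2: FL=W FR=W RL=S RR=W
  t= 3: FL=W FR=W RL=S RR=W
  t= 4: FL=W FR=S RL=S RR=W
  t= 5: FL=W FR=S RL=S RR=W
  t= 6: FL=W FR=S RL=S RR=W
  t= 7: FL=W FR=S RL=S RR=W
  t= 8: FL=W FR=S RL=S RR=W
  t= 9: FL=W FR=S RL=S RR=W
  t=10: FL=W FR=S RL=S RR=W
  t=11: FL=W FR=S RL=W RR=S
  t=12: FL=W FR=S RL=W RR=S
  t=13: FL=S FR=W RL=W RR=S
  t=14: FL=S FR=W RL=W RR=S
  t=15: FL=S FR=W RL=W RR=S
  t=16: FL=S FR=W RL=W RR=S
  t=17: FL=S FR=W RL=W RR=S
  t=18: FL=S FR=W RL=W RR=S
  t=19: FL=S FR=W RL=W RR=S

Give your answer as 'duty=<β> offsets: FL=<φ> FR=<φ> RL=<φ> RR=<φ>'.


duty=9 offsets: FL=7 FR=16 RL=18 RR=9

duty β = stance ticks per leg = 9
FL: stance ticks = 9; W→S at t=13 → φ=7
FR: stance ticks = 9; W→S at t=4 → φ=16
RL: stance ticks = 9; W→S at t=2 → φ=18
RR: stance ticks = 9; W→S at t=11 → φ=9


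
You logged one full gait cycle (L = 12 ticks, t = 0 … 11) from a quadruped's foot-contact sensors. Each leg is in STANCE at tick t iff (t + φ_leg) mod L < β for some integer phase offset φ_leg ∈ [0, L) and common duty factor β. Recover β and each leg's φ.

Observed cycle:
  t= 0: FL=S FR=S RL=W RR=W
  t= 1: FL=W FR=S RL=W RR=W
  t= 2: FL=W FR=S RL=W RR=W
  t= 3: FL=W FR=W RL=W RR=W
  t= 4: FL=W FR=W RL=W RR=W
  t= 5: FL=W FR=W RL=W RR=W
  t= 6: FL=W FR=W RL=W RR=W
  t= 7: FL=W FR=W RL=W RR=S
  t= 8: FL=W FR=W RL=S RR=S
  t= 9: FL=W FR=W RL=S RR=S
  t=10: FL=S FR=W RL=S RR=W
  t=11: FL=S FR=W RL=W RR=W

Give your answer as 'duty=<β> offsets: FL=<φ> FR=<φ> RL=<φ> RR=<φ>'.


duty β = stance ticks per leg = 3
FL: stance ticks = 3; W→S at t=10 → φ=2
FR: stance ticks = 3; W→S at t=0 → φ=0
RL: stance ticks = 3; W→S at t=8 → φ=4
RR: stance ticks = 3; W→S at t=7 → φ=5

duty=3 offsets: FL=2 FR=0 RL=4 RR=5


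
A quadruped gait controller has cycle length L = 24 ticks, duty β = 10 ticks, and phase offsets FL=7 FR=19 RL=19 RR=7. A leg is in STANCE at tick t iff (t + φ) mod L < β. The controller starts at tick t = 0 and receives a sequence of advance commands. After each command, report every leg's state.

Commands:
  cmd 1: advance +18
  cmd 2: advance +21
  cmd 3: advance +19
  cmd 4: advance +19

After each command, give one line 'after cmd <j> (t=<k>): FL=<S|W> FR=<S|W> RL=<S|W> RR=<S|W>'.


start t=0: FL=S FR=W RL=W RR=S
cmd 1: advance +18 → t=18, phase=(1,13,13,1) → FL=S FR=W RL=W RR=S
cmd 2: advance +21 → t=39, phase=(22,10,10,22) → FL=W FR=W RL=W RR=W
cmd 3: advance +19 → t=58, phase=(17,5,5,17) → FL=W FR=S RL=S RR=W
cmd 4: advance +19 → t=77, phase=(12,0,0,12) → FL=W FR=S RL=S RR=W

after cmd 1 (t=18): FL=S FR=W RL=W RR=S
after cmd 2 (t=39): FL=W FR=W RL=W RR=W
after cmd 3 (t=58): FL=W FR=S RL=S RR=W
after cmd 4 (t=77): FL=W FR=S RL=S RR=W


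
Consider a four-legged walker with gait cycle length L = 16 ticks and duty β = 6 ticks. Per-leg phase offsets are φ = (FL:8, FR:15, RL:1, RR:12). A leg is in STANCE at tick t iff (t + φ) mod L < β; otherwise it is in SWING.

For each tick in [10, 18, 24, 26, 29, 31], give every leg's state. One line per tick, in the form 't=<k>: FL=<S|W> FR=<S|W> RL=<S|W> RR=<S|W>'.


t=10: phase=(2,9,11,6) vs β=6 → FL=S FR=W RL=W RR=W
t=18: phase=(10,1,3,14) vs β=6 → FL=W FR=S RL=S RR=W
t=24: phase=(0,7,9,4) vs β=6 → FL=S FR=W RL=W RR=S
t=26: phase=(2,9,11,6) vs β=6 → FL=S FR=W RL=W RR=W
t=29: phase=(5,12,14,9) vs β=6 → FL=S FR=W RL=W RR=W
t=31: phase=(7,14,0,11) vs β=6 → FL=W FR=W RL=S RR=W

t=10: FL=S FR=W RL=W RR=W
t=18: FL=W FR=S RL=S RR=W
t=24: FL=S FR=W RL=W RR=S
t=26: FL=S FR=W RL=W RR=W
t=29: FL=S FR=W RL=W RR=W
t=31: FL=W FR=W RL=S RR=W


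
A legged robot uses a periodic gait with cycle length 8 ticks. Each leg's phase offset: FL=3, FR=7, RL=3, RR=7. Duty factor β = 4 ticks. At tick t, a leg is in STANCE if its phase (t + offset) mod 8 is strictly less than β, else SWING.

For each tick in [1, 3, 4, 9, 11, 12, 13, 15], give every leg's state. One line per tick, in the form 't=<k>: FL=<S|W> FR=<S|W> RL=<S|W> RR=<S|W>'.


t=1: FL=W FR=S RL=W RR=S
t=3: FL=W FR=S RL=W RR=S
t=4: FL=W FR=S RL=W RR=S
t=9: FL=W FR=S RL=W RR=S
t=11: FL=W FR=S RL=W RR=S
t=12: FL=W FR=S RL=W RR=S
t=13: FL=S FR=W RL=S RR=W
t=15: FL=S FR=W RL=S RR=W

t=1: phase=(4,0,4,0) vs β=4 → FL=W FR=S RL=W RR=S
t=3: phase=(6,2,6,2) vs β=4 → FL=W FR=S RL=W RR=S
t=4: phase=(7,3,7,3) vs β=4 → FL=W FR=S RL=W RR=S
t=9: phase=(4,0,4,0) vs β=4 → FL=W FR=S RL=W RR=S
t=11: phase=(6,2,6,2) vs β=4 → FL=W FR=S RL=W RR=S
t=12: phase=(7,3,7,3) vs β=4 → FL=W FR=S RL=W RR=S
t=13: phase=(0,4,0,4) vs β=4 → FL=S FR=W RL=S RR=W
t=15: phase=(2,6,2,6) vs β=4 → FL=S FR=W RL=S RR=W


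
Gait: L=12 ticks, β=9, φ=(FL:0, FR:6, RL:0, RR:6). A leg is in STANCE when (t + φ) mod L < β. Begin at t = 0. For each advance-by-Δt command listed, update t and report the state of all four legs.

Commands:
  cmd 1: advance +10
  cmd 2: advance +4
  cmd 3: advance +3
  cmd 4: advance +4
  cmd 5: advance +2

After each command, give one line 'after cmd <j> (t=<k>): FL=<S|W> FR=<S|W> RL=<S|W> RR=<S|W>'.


start t=0: FL=S FR=S RL=S RR=S
cmd 1: advance +10 → t=10, phase=(10,4,10,4) → FL=W FR=S RL=W RR=S
cmd 2: advance +4 → t=14, phase=(2,8,2,8) → FL=S FR=S RL=S RR=S
cmd 3: advance +3 → t=17, phase=(5,11,5,11) → FL=S FR=W RL=S RR=W
cmd 4: advance +4 → t=21, phase=(9,3,9,3) → FL=W FR=S RL=W RR=S
cmd 5: advance +2 → t=23, phase=(11,5,11,5) → FL=W FR=S RL=W RR=S

after cmd 1 (t=10): FL=W FR=S RL=W RR=S
after cmd 2 (t=14): FL=S FR=S RL=S RR=S
after cmd 3 (t=17): FL=S FR=W RL=S RR=W
after cmd 4 (t=21): FL=W FR=S RL=W RR=S
after cmd 5 (t=23): FL=W FR=S RL=W RR=S


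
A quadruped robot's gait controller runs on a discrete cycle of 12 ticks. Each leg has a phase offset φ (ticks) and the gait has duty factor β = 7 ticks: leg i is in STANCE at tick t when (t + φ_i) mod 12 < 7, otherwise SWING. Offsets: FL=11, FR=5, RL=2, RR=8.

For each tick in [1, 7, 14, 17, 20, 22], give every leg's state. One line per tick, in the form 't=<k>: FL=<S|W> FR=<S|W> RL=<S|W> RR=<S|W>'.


t=1: FL=S FR=S RL=S RR=W
t=7: FL=S FR=S RL=W RR=S
t=14: FL=S FR=W RL=S RR=W
t=17: FL=S FR=W RL=W RR=S
t=20: FL=W FR=S RL=W RR=S
t=22: FL=W FR=S RL=S RR=S

t=1: phase=(0,6,3,9) vs β=7 → FL=S FR=S RL=S RR=W
t=7: phase=(6,0,9,3) vs β=7 → FL=S FR=S RL=W RR=S
t=14: phase=(1,7,4,10) vs β=7 → FL=S FR=W RL=S RR=W
t=17: phase=(4,10,7,1) vs β=7 → FL=S FR=W RL=W RR=S
t=20: phase=(7,1,10,4) vs β=7 → FL=W FR=S RL=W RR=S
t=22: phase=(9,3,0,6) vs β=7 → FL=W FR=S RL=S RR=S


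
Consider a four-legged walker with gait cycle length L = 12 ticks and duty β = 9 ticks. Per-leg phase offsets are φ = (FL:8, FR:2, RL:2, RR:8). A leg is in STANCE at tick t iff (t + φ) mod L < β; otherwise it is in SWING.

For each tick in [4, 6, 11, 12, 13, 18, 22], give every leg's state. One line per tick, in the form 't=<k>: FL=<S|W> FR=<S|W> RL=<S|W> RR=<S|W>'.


t=4: phase=(0,6,6,0) vs β=9 → FL=S FR=S RL=S RR=S
t=6: phase=(2,8,8,2) vs β=9 → FL=S FR=S RL=S RR=S
t=11: phase=(7,1,1,7) vs β=9 → FL=S FR=S RL=S RR=S
t=12: phase=(8,2,2,8) vs β=9 → FL=S FR=S RL=S RR=S
t=13: phase=(9,3,3,9) vs β=9 → FL=W FR=S RL=S RR=W
t=18: phase=(2,8,8,2) vs β=9 → FL=S FR=S RL=S RR=S
t=22: phase=(6,0,0,6) vs β=9 → FL=S FR=S RL=S RR=S

t=4: FL=S FR=S RL=S RR=S
t=6: FL=S FR=S RL=S RR=S
t=11: FL=S FR=S RL=S RR=S
t=12: FL=S FR=S RL=S RR=S
t=13: FL=W FR=S RL=S RR=W
t=18: FL=S FR=S RL=S RR=S
t=22: FL=S FR=S RL=S RR=S


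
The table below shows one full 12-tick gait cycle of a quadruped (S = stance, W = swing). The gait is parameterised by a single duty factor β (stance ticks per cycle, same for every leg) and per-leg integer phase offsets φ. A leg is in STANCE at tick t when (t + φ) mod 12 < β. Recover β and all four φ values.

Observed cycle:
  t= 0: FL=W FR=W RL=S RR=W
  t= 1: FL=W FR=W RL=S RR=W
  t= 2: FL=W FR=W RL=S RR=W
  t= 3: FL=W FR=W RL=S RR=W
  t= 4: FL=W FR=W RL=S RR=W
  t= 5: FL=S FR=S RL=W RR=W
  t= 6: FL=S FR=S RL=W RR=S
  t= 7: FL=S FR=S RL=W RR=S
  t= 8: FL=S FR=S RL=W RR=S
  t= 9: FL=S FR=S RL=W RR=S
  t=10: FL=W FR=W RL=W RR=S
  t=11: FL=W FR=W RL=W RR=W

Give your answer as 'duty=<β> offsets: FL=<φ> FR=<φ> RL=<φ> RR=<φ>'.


duty β = stance ticks per leg = 5
FL: stance ticks = 5; W→S at t=5 → φ=7
FR: stance ticks = 5; W→S at t=5 → φ=7
RL: stance ticks = 5; W→S at t=0 → φ=0
RR: stance ticks = 5; W→S at t=6 → φ=6

duty=5 offsets: FL=7 FR=7 RL=0 RR=6


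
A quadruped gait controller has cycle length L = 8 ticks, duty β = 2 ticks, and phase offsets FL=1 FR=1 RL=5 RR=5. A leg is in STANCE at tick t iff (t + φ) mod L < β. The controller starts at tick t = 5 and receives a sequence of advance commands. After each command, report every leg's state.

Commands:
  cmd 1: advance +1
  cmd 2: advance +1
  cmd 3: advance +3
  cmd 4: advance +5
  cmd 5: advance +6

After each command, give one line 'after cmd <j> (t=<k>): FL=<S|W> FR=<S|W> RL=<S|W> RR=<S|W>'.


start t=5: FL=W FR=W RL=W RR=W
cmd 1: advance +1 → t=6, phase=(7,7,3,3) → FL=W FR=W RL=W RR=W
cmd 2: advance +1 → t=7, phase=(0,0,4,4) → FL=S FR=S RL=W RR=W
cmd 3: advance +3 → t=10, phase=(3,3,7,7) → FL=W FR=W RL=W RR=W
cmd 4: advance +5 → t=15, phase=(0,0,4,4) → FL=S FR=S RL=W RR=W
cmd 5: advance +6 → t=21, phase=(6,6,2,2) → FL=W FR=W RL=W RR=W

after cmd 1 (t=6): FL=W FR=W RL=W RR=W
after cmd 2 (t=7): FL=S FR=S RL=W RR=W
after cmd 3 (t=10): FL=W FR=W RL=W RR=W
after cmd 4 (t=15): FL=S FR=S RL=W RR=W
after cmd 5 (t=21): FL=W FR=W RL=W RR=W


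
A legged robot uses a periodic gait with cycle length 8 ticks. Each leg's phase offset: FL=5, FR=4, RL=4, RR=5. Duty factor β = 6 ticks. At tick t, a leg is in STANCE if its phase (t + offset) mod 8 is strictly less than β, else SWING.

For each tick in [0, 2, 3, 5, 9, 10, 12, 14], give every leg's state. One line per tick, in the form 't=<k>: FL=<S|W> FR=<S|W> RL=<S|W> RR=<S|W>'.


t=0: FL=S FR=S RL=S RR=S
t=2: FL=W FR=W RL=W RR=W
t=3: FL=S FR=W RL=W RR=S
t=5: FL=S FR=S RL=S RR=S
t=9: FL=W FR=S RL=S RR=W
t=10: FL=W FR=W RL=W RR=W
t=12: FL=S FR=S RL=S RR=S
t=14: FL=S FR=S RL=S RR=S

t=0: phase=(5,4,4,5) vs β=6 → FL=S FR=S RL=S RR=S
t=2: phase=(7,6,6,7) vs β=6 → FL=W FR=W RL=W RR=W
t=3: phase=(0,7,7,0) vs β=6 → FL=S FR=W RL=W RR=S
t=5: phase=(2,1,1,2) vs β=6 → FL=S FR=S RL=S RR=S
t=9: phase=(6,5,5,6) vs β=6 → FL=W FR=S RL=S RR=W
t=10: phase=(7,6,6,7) vs β=6 → FL=W FR=W RL=W RR=W
t=12: phase=(1,0,0,1) vs β=6 → FL=S FR=S RL=S RR=S
t=14: phase=(3,2,2,3) vs β=6 → FL=S FR=S RL=S RR=S


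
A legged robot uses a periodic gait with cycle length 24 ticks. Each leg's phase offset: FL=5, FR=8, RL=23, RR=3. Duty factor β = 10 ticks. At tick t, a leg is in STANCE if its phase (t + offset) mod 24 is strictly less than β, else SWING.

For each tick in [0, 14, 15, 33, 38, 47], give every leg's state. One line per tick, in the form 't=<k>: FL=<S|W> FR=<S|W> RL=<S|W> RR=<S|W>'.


t=0: FL=S FR=S RL=W RR=S
t=14: FL=W FR=W RL=W RR=W
t=15: FL=W FR=W RL=W RR=W
t=33: FL=W FR=W RL=S RR=W
t=38: FL=W FR=W RL=W RR=W
t=47: FL=S FR=S RL=W RR=S

t=0: phase=(5,8,23,3) vs β=10 → FL=S FR=S RL=W RR=S
t=14: phase=(19,22,13,17) vs β=10 → FL=W FR=W RL=W RR=W
t=15: phase=(20,23,14,18) vs β=10 → FL=W FR=W RL=W RR=W
t=33: phase=(14,17,8,12) vs β=10 → FL=W FR=W RL=S RR=W
t=38: phase=(19,22,13,17) vs β=10 → FL=W FR=W RL=W RR=W
t=47: phase=(4,7,22,2) vs β=10 → FL=S FR=S RL=W RR=S


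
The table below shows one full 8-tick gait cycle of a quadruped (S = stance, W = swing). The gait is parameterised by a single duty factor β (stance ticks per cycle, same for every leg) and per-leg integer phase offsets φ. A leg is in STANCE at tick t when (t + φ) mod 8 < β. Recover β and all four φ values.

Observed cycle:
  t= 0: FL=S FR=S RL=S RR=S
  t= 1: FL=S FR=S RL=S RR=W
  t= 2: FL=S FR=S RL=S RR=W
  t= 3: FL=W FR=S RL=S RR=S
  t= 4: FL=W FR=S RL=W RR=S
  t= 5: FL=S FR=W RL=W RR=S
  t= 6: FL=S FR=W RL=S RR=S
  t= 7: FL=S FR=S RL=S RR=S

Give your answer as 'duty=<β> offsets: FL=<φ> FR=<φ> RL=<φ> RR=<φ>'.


duty=6 offsets: FL=3 FR=1 RL=2 RR=5

duty β = stance ticks per leg = 6
FL: stance ticks = 6; W→S at t=5 → φ=3
FR: stance ticks = 6; W→S at t=7 → φ=1
RL: stance ticks = 6; W→S at t=6 → φ=2
RR: stance ticks = 6; W→S at t=3 → φ=5


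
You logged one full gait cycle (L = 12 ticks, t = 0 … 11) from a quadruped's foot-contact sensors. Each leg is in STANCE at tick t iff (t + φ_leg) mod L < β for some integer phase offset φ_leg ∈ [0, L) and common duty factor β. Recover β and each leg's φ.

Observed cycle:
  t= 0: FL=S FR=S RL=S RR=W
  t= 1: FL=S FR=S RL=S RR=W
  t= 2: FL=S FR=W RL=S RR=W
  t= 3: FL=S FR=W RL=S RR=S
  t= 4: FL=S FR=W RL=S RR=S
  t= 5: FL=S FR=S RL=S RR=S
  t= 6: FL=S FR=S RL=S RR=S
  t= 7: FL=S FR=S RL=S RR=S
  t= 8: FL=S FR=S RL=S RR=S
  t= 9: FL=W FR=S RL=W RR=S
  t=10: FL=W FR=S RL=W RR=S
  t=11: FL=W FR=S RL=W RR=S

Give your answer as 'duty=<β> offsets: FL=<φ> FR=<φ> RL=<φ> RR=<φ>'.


duty β = stance ticks per leg = 9
FL: stance ticks = 9; W→S at t=0 → φ=0
FR: stance ticks = 9; W→S at t=5 → φ=7
RL: stance ticks = 9; W→S at t=0 → φ=0
RR: stance ticks = 9; W→S at t=3 → φ=9

duty=9 offsets: FL=0 FR=7 RL=0 RR=9


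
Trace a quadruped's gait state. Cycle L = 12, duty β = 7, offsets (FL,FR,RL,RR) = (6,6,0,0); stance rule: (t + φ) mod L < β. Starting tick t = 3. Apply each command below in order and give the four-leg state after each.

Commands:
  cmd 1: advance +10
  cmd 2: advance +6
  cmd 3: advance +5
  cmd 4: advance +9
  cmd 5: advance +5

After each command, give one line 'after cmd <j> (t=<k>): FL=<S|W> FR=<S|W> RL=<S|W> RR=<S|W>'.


start t=3: FL=W FR=W RL=S RR=S
cmd 1: advance +10 → t=13, phase=(7,7,1,1) → FL=W FR=W RL=S RR=S
cmd 2: advance +6 → t=19, phase=(1,1,7,7) → FL=S FR=S RL=W RR=W
cmd 3: advance +5 → t=24, phase=(6,6,0,0) → FL=S FR=S RL=S RR=S
cmd 4: advance +9 → t=33, phase=(3,3,9,9) → FL=S FR=S RL=W RR=W
cmd 5: advance +5 → t=38, phase=(8,8,2,2) → FL=W FR=W RL=S RR=S

after cmd 1 (t=13): FL=W FR=W RL=S RR=S
after cmd 2 (t=19): FL=S FR=S RL=W RR=W
after cmd 3 (t=24): FL=S FR=S RL=S RR=S
after cmd 4 (t=33): FL=S FR=S RL=W RR=W
after cmd 5 (t=38): FL=W FR=W RL=S RR=S


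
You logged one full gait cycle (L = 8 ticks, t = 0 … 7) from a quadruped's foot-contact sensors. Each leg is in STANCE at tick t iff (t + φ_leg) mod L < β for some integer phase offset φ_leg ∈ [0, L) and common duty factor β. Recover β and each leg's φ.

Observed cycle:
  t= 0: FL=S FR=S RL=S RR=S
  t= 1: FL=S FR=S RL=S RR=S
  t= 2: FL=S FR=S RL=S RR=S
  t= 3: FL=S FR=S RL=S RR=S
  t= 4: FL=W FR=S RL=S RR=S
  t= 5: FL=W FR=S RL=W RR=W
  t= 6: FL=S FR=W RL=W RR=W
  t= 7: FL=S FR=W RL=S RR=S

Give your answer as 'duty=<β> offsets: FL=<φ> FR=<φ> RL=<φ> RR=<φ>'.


duty=6 offsets: FL=2 FR=0 RL=1 RR=1

duty β = stance ticks per leg = 6
FL: stance ticks = 6; W→S at t=6 → φ=2
FR: stance ticks = 6; W→S at t=0 → φ=0
RL: stance ticks = 6; W→S at t=7 → φ=1
RR: stance ticks = 6; W→S at t=7 → φ=1


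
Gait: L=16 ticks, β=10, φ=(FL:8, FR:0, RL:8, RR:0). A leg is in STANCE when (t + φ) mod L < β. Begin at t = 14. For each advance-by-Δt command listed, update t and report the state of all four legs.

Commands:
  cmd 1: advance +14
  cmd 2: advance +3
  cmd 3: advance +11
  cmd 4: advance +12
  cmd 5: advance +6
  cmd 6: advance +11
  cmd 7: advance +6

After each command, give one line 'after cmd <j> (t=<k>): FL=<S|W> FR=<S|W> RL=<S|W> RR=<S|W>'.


start t=14: FL=S FR=W RL=S RR=W
cmd 1: advance +14 → t=28, phase=(4,12,4,12) → FL=S FR=W RL=S RR=W
cmd 2: advance +3 → t=31, phase=(7,15,7,15) → FL=S FR=W RL=S RR=W
cmd 3: advance +11 → t=42, phase=(2,10,2,10) → FL=S FR=W RL=S RR=W
cmd 4: advance +12 → t=54, phase=(14,6,14,6) → FL=W FR=S RL=W RR=S
cmd 5: advance +6 → t=60, phase=(4,12,4,12) → FL=S FR=W RL=S RR=W
cmd 6: advance +11 → t=71, phase=(15,7,15,7) → FL=W FR=S RL=W RR=S
cmd 7: advance +6 → t=77, phase=(5,13,5,13) → FL=S FR=W RL=S RR=W

after cmd 1 (t=28): FL=S FR=W RL=S RR=W
after cmd 2 (t=31): FL=S FR=W RL=S RR=W
after cmd 3 (t=42): FL=S FR=W RL=S RR=W
after cmd 4 (t=54): FL=W FR=S RL=W RR=S
after cmd 5 (t=60): FL=S FR=W RL=S RR=W
after cmd 6 (t=71): FL=W FR=S RL=W RR=S
after cmd 7 (t=77): FL=S FR=W RL=S RR=W


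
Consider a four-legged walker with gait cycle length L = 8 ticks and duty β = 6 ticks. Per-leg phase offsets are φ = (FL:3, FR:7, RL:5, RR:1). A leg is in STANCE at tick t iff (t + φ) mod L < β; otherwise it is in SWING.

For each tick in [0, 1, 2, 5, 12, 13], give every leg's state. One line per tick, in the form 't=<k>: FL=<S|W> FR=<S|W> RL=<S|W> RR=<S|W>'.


t=0: phase=(3,7,5,1) vs β=6 → FL=S FR=W RL=S RR=S
t=1: phase=(4,0,6,2) vs β=6 → FL=S FR=S RL=W RR=S
t=2: phase=(5,1,7,3) vs β=6 → FL=S FR=S RL=W RR=S
t=5: phase=(0,4,2,6) vs β=6 → FL=S FR=S RL=S RR=W
t=12: phase=(7,3,1,5) vs β=6 → FL=W FR=S RL=S RR=S
t=13: phase=(0,4,2,6) vs β=6 → FL=S FR=S RL=S RR=W

t=0: FL=S FR=W RL=S RR=S
t=1: FL=S FR=S RL=W RR=S
t=2: FL=S FR=S RL=W RR=S
t=5: FL=S FR=S RL=S RR=W
t=12: FL=W FR=S RL=S RR=S
t=13: FL=S FR=S RL=S RR=W


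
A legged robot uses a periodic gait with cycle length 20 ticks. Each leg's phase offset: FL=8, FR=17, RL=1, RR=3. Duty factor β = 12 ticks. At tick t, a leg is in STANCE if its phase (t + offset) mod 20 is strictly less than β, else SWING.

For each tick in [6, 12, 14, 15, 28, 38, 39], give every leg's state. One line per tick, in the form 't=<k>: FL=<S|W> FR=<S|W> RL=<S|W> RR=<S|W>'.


t=6: phase=(14,3,7,9) vs β=12 → FL=W FR=S RL=S RR=S
t=12: phase=(0,9,13,15) vs β=12 → FL=S FR=S RL=W RR=W
t=14: phase=(2,11,15,17) vs β=12 → FL=S FR=S RL=W RR=W
t=15: phase=(3,12,16,18) vs β=12 → FL=S FR=W RL=W RR=W
t=28: phase=(16,5,9,11) vs β=12 → FL=W FR=S RL=S RR=S
t=38: phase=(6,15,19,1) vs β=12 → FL=S FR=W RL=W RR=S
t=39: phase=(7,16,0,2) vs β=12 → FL=S FR=W RL=S RR=S

t=6: FL=W FR=S RL=S RR=S
t=12: FL=S FR=S RL=W RR=W
t=14: FL=S FR=S RL=W RR=W
t=15: FL=S FR=W RL=W RR=W
t=28: FL=W FR=S RL=S RR=S
t=38: FL=S FR=W RL=W RR=S
t=39: FL=S FR=W RL=S RR=S


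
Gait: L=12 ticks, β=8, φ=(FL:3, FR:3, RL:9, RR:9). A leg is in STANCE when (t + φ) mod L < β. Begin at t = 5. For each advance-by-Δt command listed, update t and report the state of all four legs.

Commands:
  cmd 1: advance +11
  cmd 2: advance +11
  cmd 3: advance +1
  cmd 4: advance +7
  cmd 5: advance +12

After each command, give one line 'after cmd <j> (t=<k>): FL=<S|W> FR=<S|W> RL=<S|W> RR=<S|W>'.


after cmd 1 (t=16): FL=S FR=S RL=S RR=S
after cmd 2 (t=27): FL=S FR=S RL=S RR=S
after cmd 3 (t=28): FL=S FR=S RL=S RR=S
after cmd 4 (t=35): FL=S FR=S RL=W RR=W
after cmd 5 (t=47): FL=S FR=S RL=W RR=W

start t=5: FL=W FR=W RL=S RR=S
cmd 1: advance +11 → t=16, phase=(7,7,1,1) → FL=S FR=S RL=S RR=S
cmd 2: advance +11 → t=27, phase=(6,6,0,0) → FL=S FR=S RL=S RR=S
cmd 3: advance +1 → t=28, phase=(7,7,1,1) → FL=S FR=S RL=S RR=S
cmd 4: advance +7 → t=35, phase=(2,2,8,8) → FL=S FR=S RL=W RR=W
cmd 5: advance +12 → t=47, phase=(2,2,8,8) → FL=S FR=S RL=W RR=W


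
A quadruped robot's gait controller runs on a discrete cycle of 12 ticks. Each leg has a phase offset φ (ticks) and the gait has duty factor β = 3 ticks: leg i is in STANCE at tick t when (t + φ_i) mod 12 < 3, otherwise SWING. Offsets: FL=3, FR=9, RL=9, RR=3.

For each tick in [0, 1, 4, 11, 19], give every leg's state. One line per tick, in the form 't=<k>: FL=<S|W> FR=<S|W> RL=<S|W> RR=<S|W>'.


t=0: phase=(3,9,9,3) vs β=3 → FL=W FR=W RL=W RR=W
t=1: phase=(4,10,10,4) vs β=3 → FL=W FR=W RL=W RR=W
t=4: phase=(7,1,1,7) vs β=3 → FL=W FR=S RL=S RR=W
t=11: phase=(2,8,8,2) vs β=3 → FL=S FR=W RL=W RR=S
t=19: phase=(10,4,4,10) vs β=3 → FL=W FR=W RL=W RR=W

t=0: FL=W FR=W RL=W RR=W
t=1: FL=W FR=W RL=W RR=W
t=4: FL=W FR=S RL=S RR=W
t=11: FL=S FR=W RL=W RR=S
t=19: FL=W FR=W RL=W RR=W


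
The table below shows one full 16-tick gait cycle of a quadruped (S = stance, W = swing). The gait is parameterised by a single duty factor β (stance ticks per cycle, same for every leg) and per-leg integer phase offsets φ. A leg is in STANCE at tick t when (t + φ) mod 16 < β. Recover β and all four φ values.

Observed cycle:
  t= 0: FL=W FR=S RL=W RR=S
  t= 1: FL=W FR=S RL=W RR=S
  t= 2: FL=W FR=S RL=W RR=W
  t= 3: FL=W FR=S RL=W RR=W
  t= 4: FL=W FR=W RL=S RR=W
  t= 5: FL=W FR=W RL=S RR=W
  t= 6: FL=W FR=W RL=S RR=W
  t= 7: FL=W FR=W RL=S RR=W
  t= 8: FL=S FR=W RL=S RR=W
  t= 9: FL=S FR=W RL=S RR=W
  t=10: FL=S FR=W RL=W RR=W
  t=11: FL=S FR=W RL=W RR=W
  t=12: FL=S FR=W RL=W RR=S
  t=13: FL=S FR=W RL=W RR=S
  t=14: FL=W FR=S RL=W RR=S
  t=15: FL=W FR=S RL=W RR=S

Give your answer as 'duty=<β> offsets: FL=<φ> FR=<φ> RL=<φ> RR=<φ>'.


duty β = stance ticks per leg = 6
FL: stance ticks = 6; W→S at t=8 → φ=8
FR: stance ticks = 6; W→S at t=14 → φ=2
RL: stance ticks = 6; W→S at t=4 → φ=12
RR: stance ticks = 6; W→S at t=12 → φ=4

duty=6 offsets: FL=8 FR=2 RL=12 RR=4


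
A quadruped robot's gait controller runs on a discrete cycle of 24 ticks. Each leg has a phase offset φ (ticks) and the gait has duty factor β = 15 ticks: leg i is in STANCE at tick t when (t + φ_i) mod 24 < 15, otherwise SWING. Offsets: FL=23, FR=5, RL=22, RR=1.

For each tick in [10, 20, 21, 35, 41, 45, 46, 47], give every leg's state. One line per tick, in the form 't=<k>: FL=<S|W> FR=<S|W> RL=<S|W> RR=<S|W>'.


t=10: FL=S FR=W RL=S RR=S
t=20: FL=W FR=S RL=W RR=W
t=21: FL=W FR=S RL=W RR=W
t=35: FL=S FR=W RL=S RR=S
t=41: FL=W FR=W RL=W RR=W
t=45: FL=W FR=S RL=W RR=W
t=46: FL=W FR=S RL=W RR=W
t=47: FL=W FR=S RL=W RR=S

t=10: phase=(9,15,8,11) vs β=15 → FL=S FR=W RL=S RR=S
t=20: phase=(19,1,18,21) vs β=15 → FL=W FR=S RL=W RR=W
t=21: phase=(20,2,19,22) vs β=15 → FL=W FR=S RL=W RR=W
t=35: phase=(10,16,9,12) vs β=15 → FL=S FR=W RL=S RR=S
t=41: phase=(16,22,15,18) vs β=15 → FL=W FR=W RL=W RR=W
t=45: phase=(20,2,19,22) vs β=15 → FL=W FR=S RL=W RR=W
t=46: phase=(21,3,20,23) vs β=15 → FL=W FR=S RL=W RR=W
t=47: phase=(22,4,21,0) vs β=15 → FL=W FR=S RL=W RR=S


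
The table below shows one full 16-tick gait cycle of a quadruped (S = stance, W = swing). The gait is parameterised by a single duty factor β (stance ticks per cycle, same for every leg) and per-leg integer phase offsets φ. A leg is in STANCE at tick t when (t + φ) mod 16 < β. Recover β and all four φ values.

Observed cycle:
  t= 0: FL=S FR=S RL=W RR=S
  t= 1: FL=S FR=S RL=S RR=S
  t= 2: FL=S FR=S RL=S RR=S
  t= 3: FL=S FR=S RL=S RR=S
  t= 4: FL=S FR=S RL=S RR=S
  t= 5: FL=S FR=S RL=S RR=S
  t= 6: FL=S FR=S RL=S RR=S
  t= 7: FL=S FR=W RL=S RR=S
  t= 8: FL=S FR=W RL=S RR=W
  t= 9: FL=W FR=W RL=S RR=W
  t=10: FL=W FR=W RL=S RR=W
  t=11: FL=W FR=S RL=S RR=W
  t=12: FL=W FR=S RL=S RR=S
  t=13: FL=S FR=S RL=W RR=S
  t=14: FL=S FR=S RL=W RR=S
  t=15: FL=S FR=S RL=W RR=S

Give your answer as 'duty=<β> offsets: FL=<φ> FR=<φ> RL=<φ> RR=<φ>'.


duty=12 offsets: FL=3 FR=5 RL=15 RR=4

duty β = stance ticks per leg = 12
FL: stance ticks = 12; W→S at t=13 → φ=3
FR: stance ticks = 12; W→S at t=11 → φ=5
RL: stance ticks = 12; W→S at t=1 → φ=15
RR: stance ticks = 12; W→S at t=12 → φ=4


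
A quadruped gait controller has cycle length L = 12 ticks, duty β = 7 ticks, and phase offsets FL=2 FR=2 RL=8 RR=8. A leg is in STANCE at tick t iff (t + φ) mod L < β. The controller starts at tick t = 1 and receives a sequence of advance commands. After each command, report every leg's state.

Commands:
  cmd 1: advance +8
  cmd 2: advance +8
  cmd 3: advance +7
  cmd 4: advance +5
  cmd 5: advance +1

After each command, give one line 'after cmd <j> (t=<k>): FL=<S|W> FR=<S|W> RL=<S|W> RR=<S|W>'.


after cmd 1 (t=9): FL=W FR=W RL=S RR=S
after cmd 2 (t=17): FL=W FR=W RL=S RR=S
after cmd 3 (t=24): FL=S FR=S RL=W RR=W
after cmd 4 (t=29): FL=W FR=W RL=S RR=S
after cmd 5 (t=30): FL=W FR=W RL=S RR=S

start t=1: FL=S FR=S RL=W RR=W
cmd 1: advance +8 → t=9, phase=(11,11,5,5) → FL=W FR=W RL=S RR=S
cmd 2: advance +8 → t=17, phase=(7,7,1,1) → FL=W FR=W RL=S RR=S
cmd 3: advance +7 → t=24, phase=(2,2,8,8) → FL=S FR=S RL=W RR=W
cmd 4: advance +5 → t=29, phase=(7,7,1,1) → FL=W FR=W RL=S RR=S
cmd 5: advance +1 → t=30, phase=(8,8,2,2) → FL=W FR=W RL=S RR=S


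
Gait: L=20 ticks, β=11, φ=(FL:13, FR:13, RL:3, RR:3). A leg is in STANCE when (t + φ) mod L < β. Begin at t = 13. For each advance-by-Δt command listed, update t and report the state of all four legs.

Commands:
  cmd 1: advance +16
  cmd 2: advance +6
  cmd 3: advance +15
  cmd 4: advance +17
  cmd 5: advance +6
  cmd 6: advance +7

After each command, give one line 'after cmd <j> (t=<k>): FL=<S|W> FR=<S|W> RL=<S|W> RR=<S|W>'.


after cmd 1 (t=29): FL=S FR=S RL=W RR=W
after cmd 2 (t=35): FL=S FR=S RL=W RR=W
after cmd 3 (t=50): FL=S FR=S RL=W RR=W
after cmd 4 (t=67): FL=S FR=S RL=S RR=S
after cmd 5 (t=73): FL=S FR=S RL=W RR=W
after cmd 6 (t=80): FL=W FR=W RL=S RR=S

start t=13: FL=S FR=S RL=W RR=W
cmd 1: advance +16 → t=29, phase=(2,2,12,12) → FL=S FR=S RL=W RR=W
cmd 2: advance +6 → t=35, phase=(8,8,18,18) → FL=S FR=S RL=W RR=W
cmd 3: advance +15 → t=50, phase=(3,3,13,13) → FL=S FR=S RL=W RR=W
cmd 4: advance +17 → t=67, phase=(0,0,10,10) → FL=S FR=S RL=S RR=S
cmd 5: advance +6 → t=73, phase=(6,6,16,16) → FL=S FR=S RL=W RR=W
cmd 6: advance +7 → t=80, phase=(13,13,3,3) → FL=W FR=W RL=S RR=S


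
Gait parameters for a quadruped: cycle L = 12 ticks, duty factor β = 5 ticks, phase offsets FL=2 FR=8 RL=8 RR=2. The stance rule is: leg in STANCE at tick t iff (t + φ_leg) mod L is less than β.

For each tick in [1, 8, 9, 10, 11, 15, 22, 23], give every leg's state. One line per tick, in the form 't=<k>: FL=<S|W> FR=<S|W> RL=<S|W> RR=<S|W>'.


t=1: phase=(3,9,9,3) vs β=5 → FL=S FR=W RL=W RR=S
t=8: phase=(10,4,4,10) vs β=5 → FL=W FR=S RL=S RR=W
t=9: phase=(11,5,5,11) vs β=5 → FL=W FR=W RL=W RR=W
t=10: phase=(0,6,6,0) vs β=5 → FL=S FR=W RL=W RR=S
t=11: phase=(1,7,7,1) vs β=5 → FL=S FR=W RL=W RR=S
t=15: phase=(5,11,11,5) vs β=5 → FL=W FR=W RL=W RR=W
t=22: phase=(0,6,6,0) vs β=5 → FL=S FR=W RL=W RR=S
t=23: phase=(1,7,7,1) vs β=5 → FL=S FR=W RL=W RR=S

t=1: FL=S FR=W RL=W RR=S
t=8: FL=W FR=S RL=S RR=W
t=9: FL=W FR=W RL=W RR=W
t=10: FL=S FR=W RL=W RR=S
t=11: FL=S FR=W RL=W RR=S
t=15: FL=W FR=W RL=W RR=W
t=22: FL=S FR=W RL=W RR=S
t=23: FL=S FR=W RL=W RR=S


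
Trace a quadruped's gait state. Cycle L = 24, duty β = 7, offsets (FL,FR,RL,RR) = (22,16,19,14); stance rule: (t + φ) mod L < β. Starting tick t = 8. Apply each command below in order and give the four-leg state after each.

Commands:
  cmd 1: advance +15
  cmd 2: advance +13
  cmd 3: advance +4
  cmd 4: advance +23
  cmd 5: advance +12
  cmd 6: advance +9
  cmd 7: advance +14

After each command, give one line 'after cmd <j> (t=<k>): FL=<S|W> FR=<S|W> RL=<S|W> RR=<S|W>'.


after cmd 1 (t=23): FL=W FR=W RL=W RR=W
after cmd 2 (t=36): FL=W FR=S RL=W RR=S
after cmd 3 (t=40): FL=W FR=W RL=W RR=S
after cmd 4 (t=63): FL=W FR=W RL=W RR=S
after cmd 5 (t=75): FL=S FR=W RL=W RR=W
after cmd 6 (t=84): FL=W FR=S RL=W RR=S
after cmd 7 (t=98): FL=S FR=W RL=W RR=W

start t=8: FL=S FR=S RL=S RR=W
cmd 1: advance +15 → t=23, phase=(21,15,18,13) → FL=W FR=W RL=W RR=W
cmd 2: advance +13 → t=36, phase=(10,4,7,2) → FL=W FR=S RL=W RR=S
cmd 3: advance +4 → t=40, phase=(14,8,11,6) → FL=W FR=W RL=W RR=S
cmd 4: advance +23 → t=63, phase=(13,7,10,5) → FL=W FR=W RL=W RR=S
cmd 5: advance +12 → t=75, phase=(1,19,22,17) → FL=S FR=W RL=W RR=W
cmd 6: advance +9 → t=84, phase=(10,4,7,2) → FL=W FR=S RL=W RR=S
cmd 7: advance +14 → t=98, phase=(0,18,21,16) → FL=S FR=W RL=W RR=W


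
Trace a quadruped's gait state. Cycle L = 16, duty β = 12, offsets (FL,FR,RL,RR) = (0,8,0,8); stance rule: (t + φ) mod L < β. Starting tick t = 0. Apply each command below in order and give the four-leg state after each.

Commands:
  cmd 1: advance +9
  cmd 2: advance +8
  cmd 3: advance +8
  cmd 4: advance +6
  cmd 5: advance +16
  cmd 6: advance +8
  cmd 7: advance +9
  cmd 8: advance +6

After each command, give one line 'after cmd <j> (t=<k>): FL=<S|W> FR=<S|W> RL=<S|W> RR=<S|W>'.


after cmd 1 (t=9): FL=S FR=S RL=S RR=S
after cmd 2 (t=17): FL=S FR=S RL=S RR=S
after cmd 3 (t=25): FL=S FR=S RL=S RR=S
after cmd 4 (t=31): FL=W FR=S RL=W RR=S
after cmd 5 (t=47): FL=W FR=S RL=W RR=S
after cmd 6 (t=55): FL=S FR=W RL=S RR=W
after cmd 7 (t=64): FL=S FR=S RL=S RR=S
after cmd 8 (t=70): FL=S FR=W RL=S RR=W

start t=0: FL=S FR=S RL=S RR=S
cmd 1: advance +9 → t=9, phase=(9,1,9,1) → FL=S FR=S RL=S RR=S
cmd 2: advance +8 → t=17, phase=(1,9,1,9) → FL=S FR=S RL=S RR=S
cmd 3: advance +8 → t=25, phase=(9,1,9,1) → FL=S FR=S RL=S RR=S
cmd 4: advance +6 → t=31, phase=(15,7,15,7) → FL=W FR=S RL=W RR=S
cmd 5: advance +16 → t=47, phase=(15,7,15,7) → FL=W FR=S RL=W RR=S
cmd 6: advance +8 → t=55, phase=(7,15,7,15) → FL=S FR=W RL=S RR=W
cmd 7: advance +9 → t=64, phase=(0,8,0,8) → FL=S FR=S RL=S RR=S
cmd 8: advance +6 → t=70, phase=(6,14,6,14) → FL=S FR=W RL=S RR=W


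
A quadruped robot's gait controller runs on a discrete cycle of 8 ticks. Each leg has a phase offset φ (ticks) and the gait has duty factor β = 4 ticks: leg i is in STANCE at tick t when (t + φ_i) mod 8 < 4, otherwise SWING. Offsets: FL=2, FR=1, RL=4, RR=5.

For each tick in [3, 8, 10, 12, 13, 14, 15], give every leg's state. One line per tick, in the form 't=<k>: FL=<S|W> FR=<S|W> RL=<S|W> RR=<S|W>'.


t=3: FL=W FR=W RL=W RR=S
t=8: FL=S FR=S RL=W RR=W
t=10: FL=W FR=S RL=W RR=W
t=12: FL=W FR=W RL=S RR=S
t=13: FL=W FR=W RL=S RR=S
t=14: FL=S FR=W RL=S RR=S
t=15: FL=S FR=S RL=S RR=W

t=3: phase=(5,4,7,0) vs β=4 → FL=W FR=W RL=W RR=S
t=8: phase=(2,1,4,5) vs β=4 → FL=S FR=S RL=W RR=W
t=10: phase=(4,3,6,7) vs β=4 → FL=W FR=S RL=W RR=W
t=12: phase=(6,5,0,1) vs β=4 → FL=W FR=W RL=S RR=S
t=13: phase=(7,6,1,2) vs β=4 → FL=W FR=W RL=S RR=S
t=14: phase=(0,7,2,3) vs β=4 → FL=S FR=W RL=S RR=S
t=15: phase=(1,0,3,4) vs β=4 → FL=S FR=S RL=S RR=W


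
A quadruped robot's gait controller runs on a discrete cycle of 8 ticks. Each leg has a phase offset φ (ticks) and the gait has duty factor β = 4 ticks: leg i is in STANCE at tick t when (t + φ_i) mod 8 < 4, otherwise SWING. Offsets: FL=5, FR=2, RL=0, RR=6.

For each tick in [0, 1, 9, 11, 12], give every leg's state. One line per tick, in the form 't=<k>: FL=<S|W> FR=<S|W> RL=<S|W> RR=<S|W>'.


t=0: phase=(5,2,0,6) vs β=4 → FL=W FR=S RL=S RR=W
t=1: phase=(6,3,1,7) vs β=4 → FL=W FR=S RL=S RR=W
t=9: phase=(6,3,1,7) vs β=4 → FL=W FR=S RL=S RR=W
t=11: phase=(0,5,3,1) vs β=4 → FL=S FR=W RL=S RR=S
t=12: phase=(1,6,4,2) vs β=4 → FL=S FR=W RL=W RR=S

t=0: FL=W FR=S RL=S RR=W
t=1: FL=W FR=S RL=S RR=W
t=9: FL=W FR=S RL=S RR=W
t=11: FL=S FR=W RL=S RR=S
t=12: FL=S FR=W RL=W RR=S


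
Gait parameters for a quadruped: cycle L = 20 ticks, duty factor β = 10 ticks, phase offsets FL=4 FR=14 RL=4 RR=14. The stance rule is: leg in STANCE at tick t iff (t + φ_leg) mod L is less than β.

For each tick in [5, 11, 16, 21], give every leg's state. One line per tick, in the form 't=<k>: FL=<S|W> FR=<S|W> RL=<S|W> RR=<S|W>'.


t=5: phase=(9,19,9,19) vs β=10 → FL=S FR=W RL=S RR=W
t=11: phase=(15,5,15,5) vs β=10 → FL=W FR=S RL=W RR=S
t=16: phase=(0,10,0,10) vs β=10 → FL=S FR=W RL=S RR=W
t=21: phase=(5,15,5,15) vs β=10 → FL=S FR=W RL=S RR=W

t=5: FL=S FR=W RL=S RR=W
t=11: FL=W FR=S RL=W RR=S
t=16: FL=S FR=W RL=S RR=W
t=21: FL=S FR=W RL=S RR=W


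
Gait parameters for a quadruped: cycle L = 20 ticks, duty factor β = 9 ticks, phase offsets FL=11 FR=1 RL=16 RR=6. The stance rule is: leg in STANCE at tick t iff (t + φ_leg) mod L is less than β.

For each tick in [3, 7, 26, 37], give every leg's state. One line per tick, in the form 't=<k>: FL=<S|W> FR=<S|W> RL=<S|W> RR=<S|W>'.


t=3: phase=(14,4,19,9) vs β=9 → FL=W FR=S RL=W RR=W
t=7: phase=(18,8,3,13) vs β=9 → FL=W FR=S RL=S RR=W
t=26: phase=(17,7,2,12) vs β=9 → FL=W FR=S RL=S RR=W
t=37: phase=(8,18,13,3) vs β=9 → FL=S FR=W RL=W RR=S

t=3: FL=W FR=S RL=W RR=W
t=7: FL=W FR=S RL=S RR=W
t=26: FL=W FR=S RL=S RR=W
t=37: FL=S FR=W RL=W RR=S


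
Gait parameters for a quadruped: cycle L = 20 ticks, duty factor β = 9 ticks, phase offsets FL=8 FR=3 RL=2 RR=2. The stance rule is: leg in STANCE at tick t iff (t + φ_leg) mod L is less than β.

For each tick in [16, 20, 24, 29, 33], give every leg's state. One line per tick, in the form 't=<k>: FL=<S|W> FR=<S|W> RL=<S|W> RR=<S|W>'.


t=16: phase=(4,19,18,18) vs β=9 → FL=S FR=W RL=W RR=W
t=20: phase=(8,3,2,2) vs β=9 → FL=S FR=S RL=S RR=S
t=24: phase=(12,7,6,6) vs β=9 → FL=W FR=S RL=S RR=S
t=29: phase=(17,12,11,11) vs β=9 → FL=W FR=W RL=W RR=W
t=33: phase=(1,16,15,15) vs β=9 → FL=S FR=W RL=W RR=W

t=16: FL=S FR=W RL=W RR=W
t=20: FL=S FR=S RL=S RR=S
t=24: FL=W FR=S RL=S RR=S
t=29: FL=W FR=W RL=W RR=W
t=33: FL=S FR=W RL=W RR=W


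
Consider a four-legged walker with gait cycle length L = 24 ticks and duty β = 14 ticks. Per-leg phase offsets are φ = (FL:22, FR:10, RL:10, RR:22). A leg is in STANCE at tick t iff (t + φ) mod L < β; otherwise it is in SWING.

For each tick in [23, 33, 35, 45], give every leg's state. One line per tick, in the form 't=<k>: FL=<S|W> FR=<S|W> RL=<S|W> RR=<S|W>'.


t=23: phase=(21,9,9,21) vs β=14 → FL=W FR=S RL=S RR=W
t=33: phase=(7,19,19,7) vs β=14 → FL=S FR=W RL=W RR=S
t=35: phase=(9,21,21,9) vs β=14 → FL=S FR=W RL=W RR=S
t=45: phase=(19,7,7,19) vs β=14 → FL=W FR=S RL=S RR=W

t=23: FL=W FR=S RL=S RR=W
t=33: FL=S FR=W RL=W RR=S
t=35: FL=S FR=W RL=W RR=S
t=45: FL=W FR=S RL=S RR=W


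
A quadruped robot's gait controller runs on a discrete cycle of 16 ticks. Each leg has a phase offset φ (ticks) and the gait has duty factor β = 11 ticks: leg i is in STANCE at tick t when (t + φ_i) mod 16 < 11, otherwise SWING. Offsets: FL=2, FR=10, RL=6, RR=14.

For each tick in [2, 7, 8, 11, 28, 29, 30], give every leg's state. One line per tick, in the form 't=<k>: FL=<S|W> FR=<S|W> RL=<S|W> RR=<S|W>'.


t=2: FL=S FR=W RL=S RR=S
t=7: FL=S FR=S RL=W RR=S
t=8: FL=S FR=S RL=W RR=S
t=11: FL=W FR=S RL=S RR=S
t=28: FL=W FR=S RL=S RR=S
t=29: FL=W FR=S RL=S RR=W
t=30: FL=S FR=S RL=S RR=W

t=2: phase=(4,12,8,0) vs β=11 → FL=S FR=W RL=S RR=S
t=7: phase=(9,1,13,5) vs β=11 → FL=S FR=S RL=W RR=S
t=8: phase=(10,2,14,6) vs β=11 → FL=S FR=S RL=W RR=S
t=11: phase=(13,5,1,9) vs β=11 → FL=W FR=S RL=S RR=S
t=28: phase=(14,6,2,10) vs β=11 → FL=W FR=S RL=S RR=S
t=29: phase=(15,7,3,11) vs β=11 → FL=W FR=S RL=S RR=W
t=30: phase=(0,8,4,12) vs β=11 → FL=S FR=S RL=S RR=W


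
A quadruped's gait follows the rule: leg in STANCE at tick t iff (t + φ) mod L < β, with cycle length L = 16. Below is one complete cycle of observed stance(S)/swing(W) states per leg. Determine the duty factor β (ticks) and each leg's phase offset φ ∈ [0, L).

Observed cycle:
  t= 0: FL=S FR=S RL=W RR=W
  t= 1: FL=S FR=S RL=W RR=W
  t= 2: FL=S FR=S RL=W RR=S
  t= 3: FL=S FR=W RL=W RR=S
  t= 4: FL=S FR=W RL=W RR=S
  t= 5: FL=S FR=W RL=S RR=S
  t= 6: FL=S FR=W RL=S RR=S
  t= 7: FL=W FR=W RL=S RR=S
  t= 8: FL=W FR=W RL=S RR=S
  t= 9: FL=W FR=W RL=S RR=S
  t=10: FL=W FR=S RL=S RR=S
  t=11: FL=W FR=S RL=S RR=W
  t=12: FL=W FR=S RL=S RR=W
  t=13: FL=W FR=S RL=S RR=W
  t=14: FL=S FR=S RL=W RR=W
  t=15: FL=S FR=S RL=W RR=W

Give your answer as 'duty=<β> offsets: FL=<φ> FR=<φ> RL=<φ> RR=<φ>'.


duty=9 offsets: FL=2 FR=6 RL=11 RR=14

duty β = stance ticks per leg = 9
FL: stance ticks = 9; W→S at t=14 → φ=2
FR: stance ticks = 9; W→S at t=10 → φ=6
RL: stance ticks = 9; W→S at t=5 → φ=11
RR: stance ticks = 9; W→S at t=2 → φ=14


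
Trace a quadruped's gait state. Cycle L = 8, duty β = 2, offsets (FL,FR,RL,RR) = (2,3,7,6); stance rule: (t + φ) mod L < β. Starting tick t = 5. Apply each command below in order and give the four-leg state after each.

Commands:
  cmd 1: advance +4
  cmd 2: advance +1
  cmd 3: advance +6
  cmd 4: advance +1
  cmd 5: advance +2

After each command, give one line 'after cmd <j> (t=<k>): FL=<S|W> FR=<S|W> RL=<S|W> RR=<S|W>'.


start t=5: FL=W FR=S RL=W RR=W
cmd 1: advance +4 → t=9, phase=(3,4,0,7) → FL=W FR=W RL=S RR=W
cmd 2: advance +1 → t=10, phase=(4,5,1,0) → FL=W FR=W RL=S RR=S
cmd 3: advance +6 → t=16, phase=(2,3,7,6) → FL=W FR=W RL=W RR=W
cmd 4: advance +1 → t=17, phase=(3,4,0,7) → FL=W FR=W RL=S RR=W
cmd 5: advance +2 → t=19, phase=(5,6,2,1) → FL=W FR=W RL=W RR=S

after cmd 1 (t=9): FL=W FR=W RL=S RR=W
after cmd 2 (t=10): FL=W FR=W RL=S RR=S
after cmd 3 (t=16): FL=W FR=W RL=W RR=W
after cmd 4 (t=17): FL=W FR=W RL=S RR=W
after cmd 5 (t=19): FL=W FR=W RL=W RR=S


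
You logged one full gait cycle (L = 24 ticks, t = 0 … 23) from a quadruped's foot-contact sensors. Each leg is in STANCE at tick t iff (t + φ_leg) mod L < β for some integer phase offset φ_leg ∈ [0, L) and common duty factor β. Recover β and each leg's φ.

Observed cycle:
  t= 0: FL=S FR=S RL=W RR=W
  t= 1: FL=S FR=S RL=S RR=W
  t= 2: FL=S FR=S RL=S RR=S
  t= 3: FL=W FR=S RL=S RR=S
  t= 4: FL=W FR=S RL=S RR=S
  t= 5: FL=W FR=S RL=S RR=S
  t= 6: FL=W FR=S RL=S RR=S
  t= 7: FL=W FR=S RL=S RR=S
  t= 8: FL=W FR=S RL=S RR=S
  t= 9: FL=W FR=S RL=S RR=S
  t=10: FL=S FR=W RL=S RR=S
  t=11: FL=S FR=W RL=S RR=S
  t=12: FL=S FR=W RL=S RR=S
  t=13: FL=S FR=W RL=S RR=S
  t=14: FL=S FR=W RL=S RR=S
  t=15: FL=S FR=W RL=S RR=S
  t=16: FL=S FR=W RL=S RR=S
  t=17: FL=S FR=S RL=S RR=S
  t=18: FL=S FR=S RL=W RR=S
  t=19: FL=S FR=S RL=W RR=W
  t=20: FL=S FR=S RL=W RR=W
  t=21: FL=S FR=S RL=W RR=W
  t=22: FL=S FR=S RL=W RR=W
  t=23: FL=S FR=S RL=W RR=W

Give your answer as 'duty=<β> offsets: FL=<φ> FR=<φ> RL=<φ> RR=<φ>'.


duty=17 offsets: FL=14 FR=7 RL=23 RR=22

duty β = stance ticks per leg = 17
FL: stance ticks = 17; W→S at t=10 → φ=14
FR: stance ticks = 17; W→S at t=17 → φ=7
RL: stance ticks = 17; W→S at t=1 → φ=23
RR: stance ticks = 17; W→S at t=2 → φ=22
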